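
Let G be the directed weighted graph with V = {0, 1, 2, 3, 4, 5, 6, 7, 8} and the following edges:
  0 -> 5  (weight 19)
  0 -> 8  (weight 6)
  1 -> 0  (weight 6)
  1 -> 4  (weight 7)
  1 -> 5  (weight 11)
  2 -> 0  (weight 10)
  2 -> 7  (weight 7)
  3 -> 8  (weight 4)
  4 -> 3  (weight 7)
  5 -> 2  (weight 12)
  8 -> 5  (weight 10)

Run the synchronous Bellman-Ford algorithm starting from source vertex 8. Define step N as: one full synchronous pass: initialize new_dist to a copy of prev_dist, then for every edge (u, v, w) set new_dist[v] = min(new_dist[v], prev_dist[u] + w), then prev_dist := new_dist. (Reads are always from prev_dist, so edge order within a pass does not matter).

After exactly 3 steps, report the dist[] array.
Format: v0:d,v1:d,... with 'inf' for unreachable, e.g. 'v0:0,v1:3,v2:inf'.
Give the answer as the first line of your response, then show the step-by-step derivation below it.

v0:32,v1:inf,v2:22,v3:inf,v4:inf,v5:10,v6:inf,v7:29,v8:0

step 1: dist = v0:inf,v1:inf,v2:inf,v3:inf,v4:inf,v5:10,v6:inf,v7:inf,v8:0
step 2: dist = v0:inf,v1:inf,v2:22,v3:inf,v4:inf,v5:10,v6:inf,v7:inf,v8:0
step 3: dist = v0:32,v1:inf,v2:22,v3:inf,v4:inf,v5:10,v6:inf,v7:29,v8:0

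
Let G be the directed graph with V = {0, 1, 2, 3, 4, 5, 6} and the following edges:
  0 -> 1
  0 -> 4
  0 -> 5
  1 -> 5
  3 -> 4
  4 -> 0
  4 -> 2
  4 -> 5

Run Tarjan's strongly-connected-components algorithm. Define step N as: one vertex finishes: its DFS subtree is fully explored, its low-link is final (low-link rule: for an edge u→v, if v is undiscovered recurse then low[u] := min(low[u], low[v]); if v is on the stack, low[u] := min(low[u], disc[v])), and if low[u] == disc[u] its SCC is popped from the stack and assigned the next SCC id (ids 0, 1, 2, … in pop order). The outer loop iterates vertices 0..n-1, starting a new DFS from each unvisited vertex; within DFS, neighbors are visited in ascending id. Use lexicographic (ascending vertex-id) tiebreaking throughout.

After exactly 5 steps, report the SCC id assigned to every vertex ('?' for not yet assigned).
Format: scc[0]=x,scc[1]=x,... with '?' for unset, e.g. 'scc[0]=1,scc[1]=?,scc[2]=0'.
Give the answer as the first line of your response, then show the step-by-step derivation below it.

scc[0]=3,scc[1]=1,scc[2]=2,scc[3]=?,scc[4]=3,scc[5]=0,scc[6]=?

step 1: low=(low[0]=0,low[1]=1,low[2]=?,low[3]=?,low[4]=?,low[5]=2,low[6]=?); scc=(scc[0]=?,scc[1]=?,scc[2]=?,scc[3]=?,scc[4]=?,scc[5]=0,scc[6]=?)
step 2: low=(low[0]=0,low[1]=1,low[2]=?,low[3]=?,low[4]=?,low[5]=2,low[6]=?); scc=(scc[0]=?,scc[1]=1,scc[2]=?,scc[3]=?,scc[4]=?,scc[5]=0,scc[6]=?)
step 3: low=(low[0]=0,low[1]=1,low[2]=4,low[3]=?,low[4]=0,low[5]=2,low[6]=?); scc=(scc[0]=?,scc[1]=1,scc[2]=2,scc[3]=?,scc[4]=?,scc[5]=0,scc[6]=?)
step 4: low=(low[0]=0,low[1]=1,low[2]=4,low[3]=?,low[4]=0,low[5]=2,low[6]=?); scc=(scc[0]=?,scc[1]=1,scc[2]=2,scc[3]=?,scc[4]=?,scc[5]=0,scc[6]=?)
step 5: low=(low[0]=0,low[1]=1,low[2]=4,low[3]=?,low[4]=0,low[5]=2,low[6]=?); scc=(scc[0]=3,scc[1]=1,scc[2]=2,scc[3]=?,scc[4]=3,scc[5]=0,scc[6]=?)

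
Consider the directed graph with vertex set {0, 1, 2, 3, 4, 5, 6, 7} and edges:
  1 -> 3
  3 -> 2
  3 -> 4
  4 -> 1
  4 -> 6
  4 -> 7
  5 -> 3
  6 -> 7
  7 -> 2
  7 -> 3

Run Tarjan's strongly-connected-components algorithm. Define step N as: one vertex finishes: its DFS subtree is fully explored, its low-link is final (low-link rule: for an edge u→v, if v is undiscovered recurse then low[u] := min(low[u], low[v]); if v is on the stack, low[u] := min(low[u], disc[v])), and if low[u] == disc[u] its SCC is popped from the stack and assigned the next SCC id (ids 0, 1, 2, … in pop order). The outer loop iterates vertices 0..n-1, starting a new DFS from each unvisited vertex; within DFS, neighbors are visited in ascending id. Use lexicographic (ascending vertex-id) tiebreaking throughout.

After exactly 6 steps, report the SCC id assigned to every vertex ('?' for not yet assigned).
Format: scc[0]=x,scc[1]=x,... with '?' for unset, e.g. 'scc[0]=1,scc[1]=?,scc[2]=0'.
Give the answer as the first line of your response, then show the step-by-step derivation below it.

scc[0]=0,scc[1]=?,scc[2]=1,scc[3]=?,scc[4]=?,scc[5]=?,scc[6]=?,scc[7]=?

step 1: low=(low[0]=0,low[1]=?,low[2]=?,low[3]=?,low[4]=?,low[5]=?,low[6]=?,low[7]=?); scc=(scc[0]=0,scc[1]=?,scc[2]=?,scc[3]=?,scc[4]=?,scc[5]=?,scc[6]=?,scc[7]=?)
step 2: low=(low[0]=0,low[1]=1,low[2]=3,low[3]=2,low[4]=?,low[5]=?,low[6]=?,low[7]=?); scc=(scc[0]=0,scc[1]=?,scc[2]=1,scc[3]=?,scc[4]=?,scc[5]=?,scc[6]=?,scc[7]=?)
step 3: low=(low[0]=0,low[1]=1,low[2]=3,low[3]=2,low[4]=1,low[5]=?,low[6]=5,low[7]=2); scc=(scc[0]=0,scc[1]=?,scc[2]=1,scc[3]=?,scc[4]=?,scc[5]=?,scc[6]=?,scc[7]=?)
step 4: low=(low[0]=0,low[1]=1,low[2]=3,low[3]=2,low[4]=1,low[5]=?,low[6]=2,low[7]=2); scc=(scc[0]=0,scc[1]=?,scc[2]=1,scc[3]=?,scc[4]=?,scc[5]=?,scc[6]=?,scc[7]=?)
step 5: low=(low[0]=0,low[1]=1,low[2]=3,low[3]=2,low[4]=1,low[5]=?,low[6]=2,low[7]=2); scc=(scc[0]=0,scc[1]=?,scc[2]=1,scc[3]=?,scc[4]=?,scc[5]=?,scc[6]=?,scc[7]=?)
step 6: low=(low[0]=0,low[1]=1,low[2]=3,low[3]=1,low[4]=1,low[5]=?,low[6]=2,low[7]=2); scc=(scc[0]=0,scc[1]=?,scc[2]=1,scc[3]=?,scc[4]=?,scc[5]=?,scc[6]=?,scc[7]=?)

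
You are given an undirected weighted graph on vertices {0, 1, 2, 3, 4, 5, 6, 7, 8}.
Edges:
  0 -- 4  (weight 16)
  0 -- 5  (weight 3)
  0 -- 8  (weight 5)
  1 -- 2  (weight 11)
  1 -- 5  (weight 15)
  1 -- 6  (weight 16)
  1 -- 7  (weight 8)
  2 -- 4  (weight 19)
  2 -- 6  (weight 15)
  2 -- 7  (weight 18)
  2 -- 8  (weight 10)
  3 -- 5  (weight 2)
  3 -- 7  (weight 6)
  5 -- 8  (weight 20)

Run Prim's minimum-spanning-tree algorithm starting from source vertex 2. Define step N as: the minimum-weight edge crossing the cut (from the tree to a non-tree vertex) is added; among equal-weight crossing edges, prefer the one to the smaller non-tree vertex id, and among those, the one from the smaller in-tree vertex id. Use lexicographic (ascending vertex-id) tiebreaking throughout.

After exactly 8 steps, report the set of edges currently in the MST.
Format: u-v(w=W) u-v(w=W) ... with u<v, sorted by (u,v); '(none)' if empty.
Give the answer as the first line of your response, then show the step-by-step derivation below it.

0-4(w=16) 0-5(w=3) 0-8(w=5) 1-7(w=8) 2-6(w=15) 2-8(w=10) 3-5(w=2) 3-7(w=6)

step 1: add edge 2-8 (w=10); MST = {2-8(w=10)}
step 2: add edge 0-8 (w=5); MST = {0-8(w=5) 2-8(w=10)}
step 3: add edge 0-5 (w=3); MST = {0-5(w=3) 0-8(w=5) 2-8(w=10)}
step 4: add edge 3-5 (w=2); MST = {0-5(w=3) 0-8(w=5) 2-8(w=10) 3-5(w=2)}
step 5: add edge 3-7 (w=6); MST = {0-5(w=3) 0-8(w=5) 2-8(w=10) 3-5(w=2) 3-7(w=6)}
step 6: add edge 1-7 (w=8); MST = {0-5(w=3) 0-8(w=5) 1-7(w=8) 2-8(w=10) 3-5(w=2) 3-7(w=6)}
step 7: add edge 2-6 (w=15); MST = {0-5(w=3) 0-8(w=5) 1-7(w=8) 2-6(w=15) 2-8(w=10) 3-5(w=2) 3-7(w=6)}
step 8: add edge 0-4 (w=16); MST = {0-4(w=16) 0-5(w=3) 0-8(w=5) 1-7(w=8) 2-6(w=15) 2-8(w=10) 3-5(w=2) 3-7(w=6)}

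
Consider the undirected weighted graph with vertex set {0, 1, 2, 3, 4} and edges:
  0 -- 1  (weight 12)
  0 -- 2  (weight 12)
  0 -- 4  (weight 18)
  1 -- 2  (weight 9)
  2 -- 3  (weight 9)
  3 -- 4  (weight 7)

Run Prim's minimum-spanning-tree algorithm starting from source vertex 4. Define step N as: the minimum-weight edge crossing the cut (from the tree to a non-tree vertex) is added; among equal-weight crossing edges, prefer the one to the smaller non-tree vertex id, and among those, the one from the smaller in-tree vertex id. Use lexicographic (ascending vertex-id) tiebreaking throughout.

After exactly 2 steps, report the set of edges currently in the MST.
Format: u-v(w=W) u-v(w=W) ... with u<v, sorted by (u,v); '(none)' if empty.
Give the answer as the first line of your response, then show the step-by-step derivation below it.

2-3(w=9) 3-4(w=7)

step 1: add edge 3-4 (w=7); MST = {3-4(w=7)}
step 2: add edge 2-3 (w=9); MST = {2-3(w=9) 3-4(w=7)}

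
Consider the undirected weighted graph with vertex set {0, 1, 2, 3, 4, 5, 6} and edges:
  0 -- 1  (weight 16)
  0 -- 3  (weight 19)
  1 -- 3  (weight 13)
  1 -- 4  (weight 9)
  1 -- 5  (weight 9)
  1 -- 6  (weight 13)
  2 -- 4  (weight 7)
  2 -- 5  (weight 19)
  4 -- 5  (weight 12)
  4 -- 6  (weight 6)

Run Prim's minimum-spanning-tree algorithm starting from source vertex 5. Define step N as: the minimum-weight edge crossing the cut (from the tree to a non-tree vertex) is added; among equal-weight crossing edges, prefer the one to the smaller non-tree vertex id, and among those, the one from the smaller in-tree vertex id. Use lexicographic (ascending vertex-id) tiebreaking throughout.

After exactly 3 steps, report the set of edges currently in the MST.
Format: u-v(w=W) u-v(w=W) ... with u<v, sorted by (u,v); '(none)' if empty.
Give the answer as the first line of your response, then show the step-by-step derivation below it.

1-4(w=9) 1-5(w=9) 4-6(w=6)

step 1: add edge 1-5 (w=9); MST = {1-5(w=9)}
step 2: add edge 1-4 (w=9); MST = {1-4(w=9) 1-5(w=9)}
step 3: add edge 4-6 (w=6); MST = {1-4(w=9) 1-5(w=9) 4-6(w=6)}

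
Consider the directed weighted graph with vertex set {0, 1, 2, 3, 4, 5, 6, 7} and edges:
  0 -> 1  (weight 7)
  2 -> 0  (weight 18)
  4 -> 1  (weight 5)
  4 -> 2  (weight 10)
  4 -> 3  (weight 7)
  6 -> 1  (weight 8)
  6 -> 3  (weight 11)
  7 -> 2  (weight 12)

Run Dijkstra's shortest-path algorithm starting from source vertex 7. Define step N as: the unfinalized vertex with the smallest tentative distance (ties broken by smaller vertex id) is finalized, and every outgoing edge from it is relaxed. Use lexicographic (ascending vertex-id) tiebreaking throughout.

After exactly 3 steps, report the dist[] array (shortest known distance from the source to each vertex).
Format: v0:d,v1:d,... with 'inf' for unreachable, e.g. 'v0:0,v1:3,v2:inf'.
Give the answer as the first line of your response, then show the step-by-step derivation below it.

v0:30,v1:37,v2:12,v3:inf,v4:inf,v5:inf,v6:inf,v7:0

step 1: dist = v0:inf,v1:inf,v2:12,v3:inf,v4:inf,v5:inf,v6:inf,v7:0
step 2: dist = v0:30,v1:inf,v2:12,v3:inf,v4:inf,v5:inf,v6:inf,v7:0
step 3: dist = v0:30,v1:37,v2:12,v3:inf,v4:inf,v5:inf,v6:inf,v7:0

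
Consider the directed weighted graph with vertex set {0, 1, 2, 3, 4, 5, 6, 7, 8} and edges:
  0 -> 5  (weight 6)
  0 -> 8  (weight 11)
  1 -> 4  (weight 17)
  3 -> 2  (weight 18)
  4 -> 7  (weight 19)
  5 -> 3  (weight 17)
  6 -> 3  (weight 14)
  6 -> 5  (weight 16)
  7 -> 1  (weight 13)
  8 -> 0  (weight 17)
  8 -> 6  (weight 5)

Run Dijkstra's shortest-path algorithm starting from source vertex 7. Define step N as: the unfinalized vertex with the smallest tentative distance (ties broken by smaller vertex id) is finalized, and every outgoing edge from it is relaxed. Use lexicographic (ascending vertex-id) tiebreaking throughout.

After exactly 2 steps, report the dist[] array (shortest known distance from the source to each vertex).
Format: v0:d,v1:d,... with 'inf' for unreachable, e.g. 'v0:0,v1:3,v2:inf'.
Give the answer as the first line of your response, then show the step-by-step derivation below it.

v0:inf,v1:13,v2:inf,v3:inf,v4:30,v5:inf,v6:inf,v7:0,v8:inf

step 1: dist = v0:inf,v1:13,v2:inf,v3:inf,v4:inf,v5:inf,v6:inf,v7:0,v8:inf
step 2: dist = v0:inf,v1:13,v2:inf,v3:inf,v4:30,v5:inf,v6:inf,v7:0,v8:inf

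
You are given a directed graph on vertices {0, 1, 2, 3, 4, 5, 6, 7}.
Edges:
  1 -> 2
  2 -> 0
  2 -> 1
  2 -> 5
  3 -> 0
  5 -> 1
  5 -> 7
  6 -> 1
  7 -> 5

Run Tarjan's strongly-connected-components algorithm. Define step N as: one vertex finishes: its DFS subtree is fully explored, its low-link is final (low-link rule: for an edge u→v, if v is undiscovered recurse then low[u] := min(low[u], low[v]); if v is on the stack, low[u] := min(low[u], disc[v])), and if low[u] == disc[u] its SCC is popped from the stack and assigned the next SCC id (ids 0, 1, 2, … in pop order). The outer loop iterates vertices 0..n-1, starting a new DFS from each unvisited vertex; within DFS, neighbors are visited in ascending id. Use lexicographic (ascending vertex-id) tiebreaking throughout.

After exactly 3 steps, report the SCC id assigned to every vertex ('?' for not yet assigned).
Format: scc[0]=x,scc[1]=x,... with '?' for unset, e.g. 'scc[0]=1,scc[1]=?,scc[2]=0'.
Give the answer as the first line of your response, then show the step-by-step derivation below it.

scc[0]=0,scc[1]=?,scc[2]=?,scc[3]=?,scc[4]=?,scc[5]=?,scc[6]=?,scc[7]=?

step 1: low=(low[0]=0,low[1]=?,low[2]=?,low[3]=?,low[4]=?,low[5]=?,low[6]=?,low[7]=?); scc=(scc[0]=0,scc[1]=?,scc[2]=?,scc[3]=?,scc[4]=?,scc[5]=?,scc[6]=?,scc[7]=?)
step 2: low=(low[0]=0,low[1]=1,low[2]=1,low[3]=?,low[4]=?,low[5]=1,low[6]=?,low[7]=3); scc=(scc[0]=0,scc[1]=?,scc[2]=?,scc[3]=?,scc[4]=?,scc[5]=?,scc[6]=?,scc[7]=?)
step 3: low=(low[0]=0,low[1]=1,low[2]=1,low[3]=?,low[4]=?,low[5]=1,low[6]=?,low[7]=3); scc=(scc[0]=0,scc[1]=?,scc[2]=?,scc[3]=?,scc[4]=?,scc[5]=?,scc[6]=?,scc[7]=?)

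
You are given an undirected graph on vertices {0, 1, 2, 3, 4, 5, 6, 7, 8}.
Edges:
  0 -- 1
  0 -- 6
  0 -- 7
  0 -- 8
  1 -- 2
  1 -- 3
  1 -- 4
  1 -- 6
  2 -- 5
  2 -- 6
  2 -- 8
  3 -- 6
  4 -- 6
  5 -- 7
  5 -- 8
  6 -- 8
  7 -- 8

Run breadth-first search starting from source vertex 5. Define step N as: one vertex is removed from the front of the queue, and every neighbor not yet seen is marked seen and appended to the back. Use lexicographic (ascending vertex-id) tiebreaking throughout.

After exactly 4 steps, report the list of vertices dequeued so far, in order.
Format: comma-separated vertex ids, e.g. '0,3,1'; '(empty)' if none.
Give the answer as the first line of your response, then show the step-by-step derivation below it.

5,2,7,8

step 1: dequeue 5; queue=[2,7,8]; order=5
step 2: dequeue 2; queue=[7,8,1,6]; order=5,2
step 3: dequeue 7; queue=[8,1,6,0]; order=5,2,7
step 4: dequeue 8; queue=[1,6,0]; order=5,2,7,8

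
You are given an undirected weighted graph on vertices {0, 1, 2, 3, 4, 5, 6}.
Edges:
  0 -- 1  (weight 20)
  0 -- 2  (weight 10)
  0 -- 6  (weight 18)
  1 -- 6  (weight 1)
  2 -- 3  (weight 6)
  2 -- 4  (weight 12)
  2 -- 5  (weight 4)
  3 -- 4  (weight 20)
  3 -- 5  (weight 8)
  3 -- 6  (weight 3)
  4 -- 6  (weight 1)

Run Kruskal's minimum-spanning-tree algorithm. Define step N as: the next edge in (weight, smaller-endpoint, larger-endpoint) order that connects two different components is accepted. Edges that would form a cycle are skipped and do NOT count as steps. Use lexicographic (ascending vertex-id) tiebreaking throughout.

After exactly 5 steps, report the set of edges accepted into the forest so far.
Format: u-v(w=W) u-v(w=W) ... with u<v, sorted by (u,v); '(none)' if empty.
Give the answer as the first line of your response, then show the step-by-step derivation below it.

1-6(w=1) 2-3(w=6) 2-5(w=4) 3-6(w=3) 4-6(w=1)

step 1: add edge 1-6 (w=1); MST = {1-6(w=1)}
step 2: add edge 4-6 (w=1); MST = {1-6(w=1) 4-6(w=1)}
step 3: add edge 3-6 (w=3); MST = {1-6(w=1) 3-6(w=3) 4-6(w=1)}
step 4: add edge 2-5 (w=4); MST = {1-6(w=1) 2-5(w=4) 3-6(w=3) 4-6(w=1)}
step 5: add edge 2-3 (w=6); MST = {1-6(w=1) 2-3(w=6) 2-5(w=4) 3-6(w=3) 4-6(w=1)}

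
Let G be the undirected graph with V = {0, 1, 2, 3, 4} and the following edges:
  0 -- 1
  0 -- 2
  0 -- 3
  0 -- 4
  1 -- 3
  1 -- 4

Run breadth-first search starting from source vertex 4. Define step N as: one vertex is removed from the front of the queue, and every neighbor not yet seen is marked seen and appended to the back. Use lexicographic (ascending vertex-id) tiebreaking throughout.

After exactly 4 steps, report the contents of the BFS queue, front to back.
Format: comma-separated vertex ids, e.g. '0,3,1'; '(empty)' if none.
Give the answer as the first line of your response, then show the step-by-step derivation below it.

3

step 1: dequeue 4; queue=[0,1]; order=4
step 2: dequeue 0; queue=[1,2,3]; order=4,0
step 3: dequeue 1; queue=[2,3]; order=4,0,1
step 4: dequeue 2; queue=[3]; order=4,0,1,2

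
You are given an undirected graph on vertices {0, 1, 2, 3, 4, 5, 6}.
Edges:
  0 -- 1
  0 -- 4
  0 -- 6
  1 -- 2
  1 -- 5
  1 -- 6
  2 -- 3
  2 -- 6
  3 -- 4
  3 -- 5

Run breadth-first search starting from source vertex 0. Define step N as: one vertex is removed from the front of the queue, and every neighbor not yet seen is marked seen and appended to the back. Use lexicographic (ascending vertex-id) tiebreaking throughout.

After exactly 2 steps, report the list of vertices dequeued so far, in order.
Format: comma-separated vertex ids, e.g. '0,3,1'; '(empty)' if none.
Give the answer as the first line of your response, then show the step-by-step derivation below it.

0,1

step 1: dequeue 0; queue=[1,4,6]; order=0
step 2: dequeue 1; queue=[4,6,2,5]; order=0,1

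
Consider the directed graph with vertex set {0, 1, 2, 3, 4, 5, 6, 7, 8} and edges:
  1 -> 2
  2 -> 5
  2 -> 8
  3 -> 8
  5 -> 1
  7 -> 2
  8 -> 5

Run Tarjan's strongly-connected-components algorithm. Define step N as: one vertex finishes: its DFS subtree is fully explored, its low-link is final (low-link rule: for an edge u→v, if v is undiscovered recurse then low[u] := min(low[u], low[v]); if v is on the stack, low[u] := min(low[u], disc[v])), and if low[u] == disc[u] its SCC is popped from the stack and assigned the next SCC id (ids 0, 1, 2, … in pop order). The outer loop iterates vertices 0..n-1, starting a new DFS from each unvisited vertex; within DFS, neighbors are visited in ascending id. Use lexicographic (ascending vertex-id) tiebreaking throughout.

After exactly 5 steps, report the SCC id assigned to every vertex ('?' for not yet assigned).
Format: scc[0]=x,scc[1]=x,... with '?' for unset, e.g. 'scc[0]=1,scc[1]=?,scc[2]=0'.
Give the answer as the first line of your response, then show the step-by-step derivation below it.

scc[0]=0,scc[1]=1,scc[2]=1,scc[3]=?,scc[4]=?,scc[5]=1,scc[6]=?,scc[7]=?,scc[8]=1

step 1: low=(low[0]=0,low[1]=?,low[2]=?,low[3]=?,low[4]=?,low[5]=?,low[6]=?,low[7]=?,low[8]=?); scc=(scc[0]=0,scc[1]=?,scc[2]=?,scc[3]=?,scc[4]=?,scc[5]=?,scc[6]=?,scc[7]=?,scc[8]=?)
step 2: low=(low[0]=0,low[1]=1,low[2]=2,low[3]=?,low[4]=?,low[5]=1,low[6]=?,low[7]=?,low[8]=?); scc=(scc[0]=0,scc[1]=?,scc[2]=?,scc[3]=?,scc[4]=?,scc[5]=?,scc[6]=?,scc[7]=?,scc[8]=?)
step 3: low=(low[0]=0,low[1]=1,low[2]=1,low[3]=?,low[4]=?,low[5]=1,low[6]=?,low[7]=?,low[8]=3); scc=(scc[0]=0,scc[1]=?,scc[2]=?,scc[3]=?,scc[4]=?,scc[5]=?,scc[6]=?,scc[7]=?,scc[8]=?)
step 4: low=(low[0]=0,low[1]=1,low[2]=1,low[3]=?,low[4]=?,low[5]=1,low[6]=?,low[7]=?,low[8]=3); scc=(scc[0]=0,scc[1]=?,scc[2]=?,scc[3]=?,scc[4]=?,scc[5]=?,scc[6]=?,scc[7]=?,scc[8]=?)
step 5: low=(low[0]=0,low[1]=1,low[2]=1,low[3]=?,low[4]=?,low[5]=1,low[6]=?,low[7]=?,low[8]=3); scc=(scc[0]=0,scc[1]=1,scc[2]=1,scc[3]=?,scc[4]=?,scc[5]=1,scc[6]=?,scc[7]=?,scc[8]=1)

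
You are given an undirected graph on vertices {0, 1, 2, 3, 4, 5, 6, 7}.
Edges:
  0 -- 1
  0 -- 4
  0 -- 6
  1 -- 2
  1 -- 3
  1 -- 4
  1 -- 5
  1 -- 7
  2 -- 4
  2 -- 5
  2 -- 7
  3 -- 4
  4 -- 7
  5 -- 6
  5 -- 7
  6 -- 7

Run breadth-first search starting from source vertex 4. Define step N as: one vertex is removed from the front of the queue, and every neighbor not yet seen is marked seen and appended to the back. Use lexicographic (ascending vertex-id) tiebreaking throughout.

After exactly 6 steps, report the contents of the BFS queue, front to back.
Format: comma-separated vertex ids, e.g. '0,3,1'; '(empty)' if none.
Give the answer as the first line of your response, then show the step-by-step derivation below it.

6,5

step 1: dequeue 4; queue=[0,1,2,3,7]; order=4
step 2: dequeue 0; queue=[1,2,3,7,6]; order=4,0
step 3: dequeue 1; queue=[2,3,7,6,5]; order=4,0,1
step 4: dequeue 2; queue=[3,7,6,5]; order=4,0,1,2
step 5: dequeue 3; queue=[7,6,5]; order=4,0,1,2,3
step 6: dequeue 7; queue=[6,5]; order=4,0,1,2,3,7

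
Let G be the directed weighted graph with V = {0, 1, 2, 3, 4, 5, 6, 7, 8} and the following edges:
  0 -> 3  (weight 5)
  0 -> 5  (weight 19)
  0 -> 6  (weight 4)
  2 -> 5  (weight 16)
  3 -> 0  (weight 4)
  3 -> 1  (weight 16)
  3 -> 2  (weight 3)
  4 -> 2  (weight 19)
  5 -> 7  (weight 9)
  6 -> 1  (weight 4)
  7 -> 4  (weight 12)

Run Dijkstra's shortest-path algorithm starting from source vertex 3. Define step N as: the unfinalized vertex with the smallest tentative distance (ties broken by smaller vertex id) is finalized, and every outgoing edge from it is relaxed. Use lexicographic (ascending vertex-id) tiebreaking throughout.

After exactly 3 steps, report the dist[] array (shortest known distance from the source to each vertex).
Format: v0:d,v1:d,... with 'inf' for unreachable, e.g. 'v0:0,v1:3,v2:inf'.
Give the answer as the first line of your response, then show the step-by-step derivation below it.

v0:4,v1:16,v2:3,v3:0,v4:inf,v5:19,v6:8,v7:inf,v8:inf

step 1: dist = v0:4,v1:16,v2:3,v3:0,v4:inf,v5:inf,v6:inf,v7:inf,v8:inf
step 2: dist = v0:4,v1:16,v2:3,v3:0,v4:inf,v5:19,v6:inf,v7:inf,v8:inf
step 3: dist = v0:4,v1:16,v2:3,v3:0,v4:inf,v5:19,v6:8,v7:inf,v8:inf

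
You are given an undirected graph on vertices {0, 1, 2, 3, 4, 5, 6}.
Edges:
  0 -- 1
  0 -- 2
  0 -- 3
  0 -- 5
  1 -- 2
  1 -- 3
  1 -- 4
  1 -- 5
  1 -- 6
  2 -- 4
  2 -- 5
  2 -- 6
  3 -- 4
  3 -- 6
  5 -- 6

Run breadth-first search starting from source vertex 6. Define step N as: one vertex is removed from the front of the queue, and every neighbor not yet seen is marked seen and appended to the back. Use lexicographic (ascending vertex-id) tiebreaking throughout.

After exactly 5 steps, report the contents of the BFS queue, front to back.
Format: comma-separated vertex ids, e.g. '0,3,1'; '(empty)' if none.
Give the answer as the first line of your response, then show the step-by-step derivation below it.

0,4

step 1: dequeue 6; queue=[1,2,3,5]; order=6
step 2: dequeue 1; queue=[2,3,5,0,4]; order=6,1
step 3: dequeue 2; queue=[3,5,0,4]; order=6,1,2
step 4: dequeue 3; queue=[5,0,4]; order=6,1,2,3
step 5: dequeue 5; queue=[0,4]; order=6,1,2,3,5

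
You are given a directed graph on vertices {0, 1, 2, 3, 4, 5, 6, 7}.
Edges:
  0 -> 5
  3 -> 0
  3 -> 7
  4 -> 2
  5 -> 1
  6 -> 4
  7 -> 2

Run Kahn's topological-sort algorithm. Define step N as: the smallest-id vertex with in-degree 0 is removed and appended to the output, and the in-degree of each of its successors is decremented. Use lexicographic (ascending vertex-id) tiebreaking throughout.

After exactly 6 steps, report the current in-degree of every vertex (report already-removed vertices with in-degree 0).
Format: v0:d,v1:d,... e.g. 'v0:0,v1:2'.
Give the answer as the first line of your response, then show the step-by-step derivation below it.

v0:0,v1:0,v2:1,v3:0,v4:0,v5:0,v6:0,v7:0

step 1: output 3; order=[3]; indeg=(0,1,2,0,1,1,0,0)
step 2: output 0; order=[3,0]; indeg=(0,1,2,0,1,0,0,0)
step 3: output 5; order=[3,0,5]; indeg=(0,0,2,0,1,0,0,0)
step 4: output 1; order=[3,0,5,1]; indeg=(0,0,2,0,1,0,0,0)
step 5: output 6; order=[3,0,5,1,6]; indeg=(0,0,2,0,0,0,0,0)
step 6: output 4; order=[3,0,5,1,6,4]; indeg=(0,0,1,0,0,0,0,0)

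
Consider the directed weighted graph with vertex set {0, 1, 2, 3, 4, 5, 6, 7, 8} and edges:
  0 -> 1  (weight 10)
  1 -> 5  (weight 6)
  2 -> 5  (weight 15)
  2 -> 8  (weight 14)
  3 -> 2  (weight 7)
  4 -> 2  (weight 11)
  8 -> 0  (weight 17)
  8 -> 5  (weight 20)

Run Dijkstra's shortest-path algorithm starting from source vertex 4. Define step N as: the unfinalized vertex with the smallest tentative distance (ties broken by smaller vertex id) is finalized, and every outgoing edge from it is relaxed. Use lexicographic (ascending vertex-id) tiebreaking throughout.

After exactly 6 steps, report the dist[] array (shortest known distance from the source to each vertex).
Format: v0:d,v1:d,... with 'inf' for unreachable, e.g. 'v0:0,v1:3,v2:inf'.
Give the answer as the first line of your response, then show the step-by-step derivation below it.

v0:42,v1:52,v2:11,v3:inf,v4:0,v5:26,v6:inf,v7:inf,v8:25

step 1: dist = v0:inf,v1:inf,v2:11,v3:inf,v4:0,v5:inf,v6:inf,v7:inf,v8:inf
step 2: dist = v0:inf,v1:inf,v2:11,v3:inf,v4:0,v5:26,v6:inf,v7:inf,v8:25
step 3: dist = v0:42,v1:inf,v2:11,v3:inf,v4:0,v5:26,v6:inf,v7:inf,v8:25
step 4: dist = v0:42,v1:inf,v2:11,v3:inf,v4:0,v5:26,v6:inf,v7:inf,v8:25
step 5: dist = v0:42,v1:52,v2:11,v3:inf,v4:0,v5:26,v6:inf,v7:inf,v8:25
step 6: dist = v0:42,v1:52,v2:11,v3:inf,v4:0,v5:26,v6:inf,v7:inf,v8:25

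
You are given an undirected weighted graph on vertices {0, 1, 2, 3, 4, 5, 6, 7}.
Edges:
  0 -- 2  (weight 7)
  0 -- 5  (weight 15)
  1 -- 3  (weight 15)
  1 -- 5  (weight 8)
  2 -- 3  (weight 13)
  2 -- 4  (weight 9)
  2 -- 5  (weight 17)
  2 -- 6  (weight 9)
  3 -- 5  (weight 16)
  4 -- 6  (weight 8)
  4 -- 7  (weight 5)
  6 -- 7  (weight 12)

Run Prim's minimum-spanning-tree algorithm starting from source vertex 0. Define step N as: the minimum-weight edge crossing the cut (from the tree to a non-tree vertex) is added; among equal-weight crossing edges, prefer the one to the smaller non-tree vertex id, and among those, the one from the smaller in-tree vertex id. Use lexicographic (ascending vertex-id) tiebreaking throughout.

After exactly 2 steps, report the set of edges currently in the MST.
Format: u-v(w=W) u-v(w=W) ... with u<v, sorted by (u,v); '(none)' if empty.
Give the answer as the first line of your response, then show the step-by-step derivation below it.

0-2(w=7) 2-4(w=9)

step 1: add edge 0-2 (w=7); MST = {0-2(w=7)}
step 2: add edge 2-4 (w=9); MST = {0-2(w=7) 2-4(w=9)}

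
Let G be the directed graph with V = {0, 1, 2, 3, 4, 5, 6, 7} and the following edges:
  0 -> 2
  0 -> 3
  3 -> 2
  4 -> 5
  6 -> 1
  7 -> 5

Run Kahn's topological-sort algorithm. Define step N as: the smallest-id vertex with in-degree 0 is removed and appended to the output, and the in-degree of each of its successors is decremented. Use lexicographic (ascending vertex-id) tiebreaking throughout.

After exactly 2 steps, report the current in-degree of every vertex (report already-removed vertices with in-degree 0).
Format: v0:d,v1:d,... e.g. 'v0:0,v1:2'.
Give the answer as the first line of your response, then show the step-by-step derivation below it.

v0:0,v1:1,v2:0,v3:0,v4:0,v5:2,v6:0,v7:0

step 1: output 0; order=[0]; indeg=(0,1,1,0,0,2,0,0)
step 2: output 3; order=[0,3]; indeg=(0,1,0,0,0,2,0,0)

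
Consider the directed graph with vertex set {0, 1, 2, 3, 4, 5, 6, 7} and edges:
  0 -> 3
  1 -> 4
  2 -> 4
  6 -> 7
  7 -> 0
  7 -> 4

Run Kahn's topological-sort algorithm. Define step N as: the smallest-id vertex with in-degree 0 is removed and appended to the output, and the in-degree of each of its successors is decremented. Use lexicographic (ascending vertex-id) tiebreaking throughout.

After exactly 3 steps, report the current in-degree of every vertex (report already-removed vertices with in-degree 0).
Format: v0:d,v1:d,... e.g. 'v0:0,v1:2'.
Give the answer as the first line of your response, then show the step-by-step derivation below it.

v0:1,v1:0,v2:0,v3:1,v4:1,v5:0,v6:0,v7:1

step 1: output 1; order=[1]; indeg=(1,0,0,1,2,0,0,1)
step 2: output 2; order=[1,2]; indeg=(1,0,0,1,1,0,0,1)
step 3: output 5; order=[1,2,5]; indeg=(1,0,0,1,1,0,0,1)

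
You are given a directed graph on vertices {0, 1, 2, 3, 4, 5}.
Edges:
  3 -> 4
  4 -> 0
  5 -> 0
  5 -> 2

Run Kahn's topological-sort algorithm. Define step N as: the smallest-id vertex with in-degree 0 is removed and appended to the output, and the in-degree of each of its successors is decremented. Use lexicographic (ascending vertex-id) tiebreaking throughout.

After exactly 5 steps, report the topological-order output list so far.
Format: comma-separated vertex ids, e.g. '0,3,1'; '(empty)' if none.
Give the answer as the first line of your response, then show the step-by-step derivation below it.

1,3,4,5,0

step 1: output 1; order=[1]; indeg=(2,0,1,0,1,0)
step 2: output 3; order=[1,3]; indeg=(2,0,1,0,0,0)
step 3: output 4; order=[1,3,4]; indeg=(1,0,1,0,0,0)
step 4: output 5; order=[1,3,4,5]; indeg=(0,0,0,0,0,0)
step 5: output 0; order=[1,3,4,5,0]; indeg=(0,0,0,0,0,0)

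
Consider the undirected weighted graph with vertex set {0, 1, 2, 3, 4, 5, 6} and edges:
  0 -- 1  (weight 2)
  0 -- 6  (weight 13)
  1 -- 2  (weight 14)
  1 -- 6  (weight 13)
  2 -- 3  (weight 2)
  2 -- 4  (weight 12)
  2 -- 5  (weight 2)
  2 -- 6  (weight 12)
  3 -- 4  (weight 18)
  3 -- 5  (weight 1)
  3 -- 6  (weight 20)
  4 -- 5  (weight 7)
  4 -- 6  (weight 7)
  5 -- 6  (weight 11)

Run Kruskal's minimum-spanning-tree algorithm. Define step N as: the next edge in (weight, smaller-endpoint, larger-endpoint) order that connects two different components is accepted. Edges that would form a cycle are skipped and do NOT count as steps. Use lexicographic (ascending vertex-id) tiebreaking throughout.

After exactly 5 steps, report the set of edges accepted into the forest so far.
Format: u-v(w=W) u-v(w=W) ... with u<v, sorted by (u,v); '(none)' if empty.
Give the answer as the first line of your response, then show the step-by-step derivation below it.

0-1(w=2) 2-3(w=2) 3-5(w=1) 4-5(w=7) 4-6(w=7)

step 1: add edge 3-5 (w=1); MST = {3-5(w=1)}
step 2: add edge 0-1 (w=2); MST = {0-1(w=2) 3-5(w=1)}
step 3: add edge 2-3 (w=2); MST = {0-1(w=2) 2-3(w=2) 3-5(w=1)}
step 4: add edge 4-5 (w=7); MST = {0-1(w=2) 2-3(w=2) 3-5(w=1) 4-5(w=7)}
step 5: add edge 4-6 (w=7); MST = {0-1(w=2) 2-3(w=2) 3-5(w=1) 4-5(w=7) 4-6(w=7)}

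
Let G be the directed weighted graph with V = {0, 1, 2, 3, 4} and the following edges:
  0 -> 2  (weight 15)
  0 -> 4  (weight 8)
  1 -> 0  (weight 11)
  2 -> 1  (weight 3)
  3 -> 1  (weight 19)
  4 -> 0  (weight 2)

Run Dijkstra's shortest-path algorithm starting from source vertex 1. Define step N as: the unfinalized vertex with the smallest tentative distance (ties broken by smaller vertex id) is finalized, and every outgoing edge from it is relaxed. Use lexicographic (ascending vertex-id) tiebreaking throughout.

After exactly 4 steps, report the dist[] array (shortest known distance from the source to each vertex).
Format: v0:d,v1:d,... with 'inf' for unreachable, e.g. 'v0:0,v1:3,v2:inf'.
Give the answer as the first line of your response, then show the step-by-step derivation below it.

v0:11,v1:0,v2:26,v3:inf,v4:19

step 1: dist = v0:11,v1:0,v2:inf,v3:inf,v4:inf
step 2: dist = v0:11,v1:0,v2:26,v3:inf,v4:19
step 3: dist = v0:11,v1:0,v2:26,v3:inf,v4:19
step 4: dist = v0:11,v1:0,v2:26,v3:inf,v4:19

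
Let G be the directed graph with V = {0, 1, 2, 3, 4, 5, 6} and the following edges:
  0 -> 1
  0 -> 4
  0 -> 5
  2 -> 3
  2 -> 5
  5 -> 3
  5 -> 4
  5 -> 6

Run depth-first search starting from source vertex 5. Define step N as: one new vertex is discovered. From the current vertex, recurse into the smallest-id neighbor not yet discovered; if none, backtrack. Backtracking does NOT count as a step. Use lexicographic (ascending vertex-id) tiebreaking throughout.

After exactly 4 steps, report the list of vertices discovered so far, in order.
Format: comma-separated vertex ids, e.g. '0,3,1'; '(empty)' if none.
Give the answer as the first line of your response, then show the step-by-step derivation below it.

5,3,4,6

step 1: discover 5; path=5; order=5
step 2: discover 3; path=5>3; order=5,3
step 3: discover 4; path=5>4; order=5,3,4
step 4: discover 6; path=5>6; order=5,3,4,6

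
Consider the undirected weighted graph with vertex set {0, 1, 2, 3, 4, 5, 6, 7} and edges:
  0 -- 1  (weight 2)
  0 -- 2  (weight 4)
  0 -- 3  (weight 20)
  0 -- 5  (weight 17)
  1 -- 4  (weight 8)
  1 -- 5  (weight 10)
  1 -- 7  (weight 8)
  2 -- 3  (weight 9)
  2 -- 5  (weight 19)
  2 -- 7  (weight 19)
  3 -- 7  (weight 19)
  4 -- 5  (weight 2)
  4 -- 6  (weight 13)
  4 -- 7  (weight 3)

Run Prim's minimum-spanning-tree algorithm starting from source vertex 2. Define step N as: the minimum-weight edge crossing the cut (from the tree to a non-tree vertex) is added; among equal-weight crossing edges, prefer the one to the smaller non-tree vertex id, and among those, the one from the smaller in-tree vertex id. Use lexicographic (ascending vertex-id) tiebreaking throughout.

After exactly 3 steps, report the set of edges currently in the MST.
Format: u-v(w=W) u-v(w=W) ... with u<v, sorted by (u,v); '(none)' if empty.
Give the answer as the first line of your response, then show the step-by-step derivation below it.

0-1(w=2) 0-2(w=4) 1-4(w=8)

step 1: add edge 0-2 (w=4); MST = {0-2(w=4)}
step 2: add edge 0-1 (w=2); MST = {0-1(w=2) 0-2(w=4)}
step 3: add edge 1-4 (w=8); MST = {0-1(w=2) 0-2(w=4) 1-4(w=8)}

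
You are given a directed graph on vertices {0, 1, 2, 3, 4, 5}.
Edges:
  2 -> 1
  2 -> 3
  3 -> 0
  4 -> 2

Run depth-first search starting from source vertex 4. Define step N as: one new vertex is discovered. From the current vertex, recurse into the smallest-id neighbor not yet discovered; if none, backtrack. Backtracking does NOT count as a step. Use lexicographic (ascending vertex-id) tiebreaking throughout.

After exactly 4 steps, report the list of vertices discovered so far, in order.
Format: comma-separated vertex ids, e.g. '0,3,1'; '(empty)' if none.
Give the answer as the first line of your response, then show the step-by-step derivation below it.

4,2,1,3

step 1: discover 4; path=4; order=4
step 2: discover 2; path=4>2; order=4,2
step 3: discover 1; path=4>2>1; order=4,2,1
step 4: discover 3; path=4>2>3; order=4,2,1,3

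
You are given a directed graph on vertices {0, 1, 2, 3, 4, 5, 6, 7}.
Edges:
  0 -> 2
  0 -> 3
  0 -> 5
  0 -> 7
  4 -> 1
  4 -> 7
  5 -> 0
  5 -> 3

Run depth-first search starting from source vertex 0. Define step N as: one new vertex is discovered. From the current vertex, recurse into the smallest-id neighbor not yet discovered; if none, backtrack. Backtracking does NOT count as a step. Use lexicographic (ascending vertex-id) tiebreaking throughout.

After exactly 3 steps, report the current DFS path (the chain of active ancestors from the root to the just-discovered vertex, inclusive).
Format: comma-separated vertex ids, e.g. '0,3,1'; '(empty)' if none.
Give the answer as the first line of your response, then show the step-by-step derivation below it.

0,3

step 1: discover 0; path=0; order=0
step 2: discover 2; path=0>2; order=0,2
step 3: discover 3; path=0>3; order=0,2,3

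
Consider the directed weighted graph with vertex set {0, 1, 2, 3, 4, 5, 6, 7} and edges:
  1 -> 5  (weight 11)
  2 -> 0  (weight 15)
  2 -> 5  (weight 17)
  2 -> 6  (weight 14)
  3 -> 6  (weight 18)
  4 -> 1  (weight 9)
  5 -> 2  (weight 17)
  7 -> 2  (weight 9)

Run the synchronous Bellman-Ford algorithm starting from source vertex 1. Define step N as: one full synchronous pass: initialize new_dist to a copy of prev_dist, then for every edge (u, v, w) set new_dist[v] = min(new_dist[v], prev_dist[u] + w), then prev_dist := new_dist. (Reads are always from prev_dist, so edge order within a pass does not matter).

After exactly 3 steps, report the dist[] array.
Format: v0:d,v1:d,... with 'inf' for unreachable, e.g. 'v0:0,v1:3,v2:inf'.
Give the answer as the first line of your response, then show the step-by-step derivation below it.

v0:43,v1:0,v2:28,v3:inf,v4:inf,v5:11,v6:42,v7:inf

step 1: dist = v0:inf,v1:0,v2:inf,v3:inf,v4:inf,v5:11,v6:inf,v7:inf
step 2: dist = v0:inf,v1:0,v2:28,v3:inf,v4:inf,v5:11,v6:inf,v7:inf
step 3: dist = v0:43,v1:0,v2:28,v3:inf,v4:inf,v5:11,v6:42,v7:inf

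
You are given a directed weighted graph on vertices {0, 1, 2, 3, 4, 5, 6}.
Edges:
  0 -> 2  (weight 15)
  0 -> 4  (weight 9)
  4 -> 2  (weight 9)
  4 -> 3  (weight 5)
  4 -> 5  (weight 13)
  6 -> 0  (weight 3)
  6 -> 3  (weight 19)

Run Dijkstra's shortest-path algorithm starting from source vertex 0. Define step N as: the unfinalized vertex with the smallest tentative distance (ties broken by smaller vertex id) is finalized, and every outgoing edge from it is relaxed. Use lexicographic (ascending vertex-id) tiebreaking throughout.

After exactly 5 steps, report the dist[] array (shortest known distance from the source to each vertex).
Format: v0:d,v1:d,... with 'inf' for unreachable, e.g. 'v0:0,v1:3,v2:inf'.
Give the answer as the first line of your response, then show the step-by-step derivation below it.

v0:0,v1:inf,v2:15,v3:14,v4:9,v5:22,v6:inf

step 1: dist = v0:0,v1:inf,v2:15,v3:inf,v4:9,v5:inf,v6:inf
step 2: dist = v0:0,v1:inf,v2:15,v3:14,v4:9,v5:22,v6:inf
step 3: dist = v0:0,v1:inf,v2:15,v3:14,v4:9,v5:22,v6:inf
step 4: dist = v0:0,v1:inf,v2:15,v3:14,v4:9,v5:22,v6:inf
step 5: dist = v0:0,v1:inf,v2:15,v3:14,v4:9,v5:22,v6:inf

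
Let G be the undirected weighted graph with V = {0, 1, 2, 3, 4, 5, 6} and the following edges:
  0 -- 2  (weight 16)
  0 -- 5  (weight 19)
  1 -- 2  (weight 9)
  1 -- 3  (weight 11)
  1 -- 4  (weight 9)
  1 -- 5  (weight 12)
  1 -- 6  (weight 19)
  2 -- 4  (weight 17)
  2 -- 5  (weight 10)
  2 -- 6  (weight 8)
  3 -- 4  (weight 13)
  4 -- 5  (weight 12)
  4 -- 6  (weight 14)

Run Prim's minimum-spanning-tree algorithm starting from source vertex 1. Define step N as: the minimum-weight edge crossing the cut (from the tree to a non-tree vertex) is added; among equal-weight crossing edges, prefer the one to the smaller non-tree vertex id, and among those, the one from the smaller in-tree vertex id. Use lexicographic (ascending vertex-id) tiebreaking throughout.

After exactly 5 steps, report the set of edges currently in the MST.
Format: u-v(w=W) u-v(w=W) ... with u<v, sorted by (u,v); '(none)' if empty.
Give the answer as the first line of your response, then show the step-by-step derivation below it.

1-2(w=9) 1-3(w=11) 1-4(w=9) 2-5(w=10) 2-6(w=8)

step 1: add edge 1-2 (w=9); MST = {1-2(w=9)}
step 2: add edge 2-6 (w=8); MST = {1-2(w=9) 2-6(w=8)}
step 3: add edge 1-4 (w=9); MST = {1-2(w=9) 1-4(w=9) 2-6(w=8)}
step 4: add edge 2-5 (w=10); MST = {1-2(w=9) 1-4(w=9) 2-5(w=10) 2-6(w=8)}
step 5: add edge 1-3 (w=11); MST = {1-2(w=9) 1-3(w=11) 1-4(w=9) 2-5(w=10) 2-6(w=8)}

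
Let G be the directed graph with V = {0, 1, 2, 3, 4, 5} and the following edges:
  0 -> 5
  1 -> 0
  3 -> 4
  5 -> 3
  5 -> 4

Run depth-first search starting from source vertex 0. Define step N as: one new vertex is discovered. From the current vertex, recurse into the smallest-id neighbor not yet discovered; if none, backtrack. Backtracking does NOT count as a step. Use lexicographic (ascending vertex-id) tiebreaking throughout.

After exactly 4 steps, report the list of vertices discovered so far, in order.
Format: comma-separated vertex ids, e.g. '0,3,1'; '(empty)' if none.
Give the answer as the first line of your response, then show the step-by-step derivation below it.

0,5,3,4

step 1: discover 0; path=0; order=0
step 2: discover 5; path=0>5; order=0,5
step 3: discover 3; path=0>5>3; order=0,5,3
step 4: discover 4; path=0>5>3>4; order=0,5,3,4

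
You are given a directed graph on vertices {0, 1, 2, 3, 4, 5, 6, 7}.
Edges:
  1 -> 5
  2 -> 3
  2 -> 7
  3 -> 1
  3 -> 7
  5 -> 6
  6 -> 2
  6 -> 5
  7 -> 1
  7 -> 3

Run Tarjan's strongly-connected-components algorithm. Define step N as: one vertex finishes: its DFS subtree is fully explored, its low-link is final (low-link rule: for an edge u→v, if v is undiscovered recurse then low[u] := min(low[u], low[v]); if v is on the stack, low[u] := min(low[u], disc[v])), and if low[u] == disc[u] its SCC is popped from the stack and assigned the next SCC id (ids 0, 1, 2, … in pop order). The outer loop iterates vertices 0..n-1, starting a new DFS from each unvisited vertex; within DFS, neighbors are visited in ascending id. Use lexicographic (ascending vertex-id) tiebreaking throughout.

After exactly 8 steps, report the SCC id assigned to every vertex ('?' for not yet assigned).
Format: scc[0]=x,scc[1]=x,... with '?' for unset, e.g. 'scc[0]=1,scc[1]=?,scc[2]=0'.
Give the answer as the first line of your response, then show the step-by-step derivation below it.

scc[0]=0,scc[1]=1,scc[2]=1,scc[3]=1,scc[4]=2,scc[5]=1,scc[6]=1,scc[7]=1

step 1: low=(low[0]=0,low[1]=?,low[2]=?,low[3]=?,low[4]=?,low[5]=?,low[6]=?,low[7]=?); scc=(scc[0]=0,scc[1]=?,scc[2]=?,scc[3]=?,scc[4]=?,scc[5]=?,scc[6]=?,scc[7]=?)
step 2: low=(low[0]=0,low[1]=1,low[2]=4,low[3]=1,low[4]=?,low[5]=2,low[6]=3,low[7]=1); scc=(scc[0]=0,scc[1]=?,scc[2]=?,scc[3]=?,scc[4]=?,scc[5]=?,scc[6]=?,scc[7]=?)
step 3: low=(low[0]=0,low[1]=1,low[2]=4,low[3]=1,low[4]=?,low[5]=2,low[6]=3,low[7]=1); scc=(scc[0]=0,scc[1]=?,scc[2]=?,scc[3]=?,scc[4]=?,scc[5]=?,scc[6]=?,scc[7]=?)
step 4: low=(low[0]=0,low[1]=1,low[2]=1,low[3]=1,low[4]=?,low[5]=2,low[6]=3,low[7]=1); scc=(scc[0]=0,scc[1]=?,scc[2]=?,scc[3]=?,scc[4]=?,scc[5]=?,scc[6]=?,scc[7]=?)
step 5: low=(low[0]=0,low[1]=1,low[2]=1,low[3]=1,low[4]=?,low[5]=2,low[6]=1,low[7]=1); scc=(scc[0]=0,scc[1]=?,scc[2]=?,scc[3]=?,scc[4]=?,scc[5]=?,scc[6]=?,scc[7]=?)
step 6: low=(low[0]=0,low[1]=1,low[2]=1,low[3]=1,low[4]=?,low[5]=1,low[6]=1,low[7]=1); scc=(scc[0]=0,scc[1]=?,scc[2]=?,scc[3]=?,scc[4]=?,scc[5]=?,scc[6]=?,scc[7]=?)
step 7: low=(low[0]=0,low[1]=1,low[2]=1,low[3]=1,low[4]=?,low[5]=1,low[6]=1,low[7]=1); scc=(scc[0]=0,scc[1]=1,scc[2]=1,scc[3]=1,scc[4]=?,scc[5]=1,scc[6]=1,scc[7]=1)
step 8: low=(low[0]=0,low[1]=1,low[2]=1,low[3]=1,low[4]=7,low[5]=1,low[6]=1,low[7]=1); scc=(scc[0]=0,scc[1]=1,scc[2]=1,scc[3]=1,scc[4]=2,scc[5]=1,scc[6]=1,scc[7]=1)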